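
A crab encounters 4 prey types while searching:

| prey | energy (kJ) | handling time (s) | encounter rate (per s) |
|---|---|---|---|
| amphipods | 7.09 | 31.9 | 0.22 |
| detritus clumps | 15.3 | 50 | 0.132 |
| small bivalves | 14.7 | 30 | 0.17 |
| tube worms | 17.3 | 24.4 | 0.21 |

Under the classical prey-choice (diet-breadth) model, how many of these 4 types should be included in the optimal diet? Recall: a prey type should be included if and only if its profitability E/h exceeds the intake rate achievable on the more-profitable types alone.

Rank by E/h (kJ/s): tube worms 0.709, small bivalves 0.49, detritus clumps 0.306, amphipods 0.222. Include each in turn until the next type's E/h falls below the running intake rate.
Rate on top 1: 0.5932. small bivalves: 0.49 < 0.5932 → exclude; stop.
Optimal diet: tube worms — 1 of 4 types.

1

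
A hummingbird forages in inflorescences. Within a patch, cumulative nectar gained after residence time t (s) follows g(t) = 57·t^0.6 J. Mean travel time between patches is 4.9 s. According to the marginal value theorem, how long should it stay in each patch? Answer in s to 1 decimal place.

Maximise g(t)/(T+t): set derivative to zero → g'(t)(T+t) = g(t).
g'(t) = 0.6·57·t^-0.4. Setting 0.6·57·t^-0.4 = 57·t^0.6/(4.9+t) gives 0.6(4.9+t) = t, so 0.40·t = 0.6×4.9.
t* = 0.6×4.9/0.40 = 7.35 s.

7.3 s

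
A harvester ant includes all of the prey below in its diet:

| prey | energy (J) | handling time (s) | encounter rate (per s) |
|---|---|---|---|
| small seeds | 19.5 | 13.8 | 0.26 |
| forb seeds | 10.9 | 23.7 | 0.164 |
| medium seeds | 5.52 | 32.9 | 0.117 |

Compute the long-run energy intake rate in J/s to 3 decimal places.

0.609 J/s

R = (0.26×19.5 + 0.164×10.9 + 0.117×5.52) / (1 + 0.26×13.8 + 0.164×23.7 + 0.117×32.9) = 7.503/12.32 = 0.6088 J/s.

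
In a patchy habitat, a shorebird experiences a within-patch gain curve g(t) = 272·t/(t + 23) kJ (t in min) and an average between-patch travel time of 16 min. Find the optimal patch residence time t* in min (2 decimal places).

19.18 min

Optimal t* satisfies g'(t*) = g(t*)/(T + t*).
g'(t) = 272·23/(t + 23)². Setting 272·23/(t+23)² = 272t/[(t+23)(16+t)] gives 23(16+t) = t(t+23), so t² = 23×16 = 368.
t* = √368 = 19.18 min.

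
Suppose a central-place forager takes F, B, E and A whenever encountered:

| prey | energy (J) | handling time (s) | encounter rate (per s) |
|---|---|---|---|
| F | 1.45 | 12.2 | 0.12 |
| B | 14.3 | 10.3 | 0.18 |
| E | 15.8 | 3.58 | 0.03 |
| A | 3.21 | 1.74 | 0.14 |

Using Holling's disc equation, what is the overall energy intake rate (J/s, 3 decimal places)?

R = (0.12×1.45 + 0.18×14.3 + 0.03×15.8 + 0.14×3.21) / (1 + 0.12×12.2 + 0.18×10.3 + 0.03×3.58 + 0.14×1.74) = 3.671/4.669 = 0.7863 J/s.

0.786 J/s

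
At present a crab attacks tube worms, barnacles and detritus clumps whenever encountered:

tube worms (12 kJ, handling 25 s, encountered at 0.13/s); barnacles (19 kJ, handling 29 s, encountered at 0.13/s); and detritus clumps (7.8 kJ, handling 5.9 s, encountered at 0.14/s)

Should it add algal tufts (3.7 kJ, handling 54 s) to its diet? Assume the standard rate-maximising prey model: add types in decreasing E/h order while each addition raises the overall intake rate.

Current rate: (0.13×12 + 0.13×19 + 0.14×7.8)/(1 + 0.13×25 + 0.13×29 + 0.14×5.9) = 0.579 kJ/s.
algal tufts: E/h = 3.7/54 = 0.06852 kJ/s.
0.06852 < 0.579, so adding algal tufts would lower the average — exclude it.

No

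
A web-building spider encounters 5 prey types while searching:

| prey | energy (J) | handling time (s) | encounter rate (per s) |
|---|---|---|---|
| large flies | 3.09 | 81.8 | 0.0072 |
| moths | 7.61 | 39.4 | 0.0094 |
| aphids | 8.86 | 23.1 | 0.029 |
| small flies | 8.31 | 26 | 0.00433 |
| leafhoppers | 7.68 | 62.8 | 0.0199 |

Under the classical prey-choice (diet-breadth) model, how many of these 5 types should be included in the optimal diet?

3

E/h in descending order: aphids 0.384, small flies 0.32, moths 0.193, leafhoppers 0.122, large flies 0.0378 J/s. The optimal diet is the largest prefix of this list for which every included type satisfies E_i/h_i > R on the types above it.
Rate on top 1: 0.1539. small flies: 0.32 > 0.1539 → include.
Rate on top 2: 0.1643. moths: 0.193 > 0.1643 → include.
Rate on top 3: 0.1693. leafhoppers: 0.122 < 0.1693 → exclude; stop.
Optimal diet: aphids, small flies, moths — 3 of 5 types.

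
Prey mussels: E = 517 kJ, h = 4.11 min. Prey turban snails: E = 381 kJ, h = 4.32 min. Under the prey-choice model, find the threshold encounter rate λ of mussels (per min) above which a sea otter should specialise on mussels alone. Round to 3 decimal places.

Drop turban snails once their profitability E₂/h₂ falls below the rate achievable on mussels alone: E₂/h₂ = λE₁/(1 + λh₁).
Solve for λ: λE₁h₂ = E₂(1 + λh₁) → λ(E₁h₂ − E₂h₁) = E₂ → λ = E₂/(E₁h₂ − E₂h₁).
λ = 381/(517×4.32 − 381×4.11) = 381/667.5 = 0.5708 per min.

0.571 per min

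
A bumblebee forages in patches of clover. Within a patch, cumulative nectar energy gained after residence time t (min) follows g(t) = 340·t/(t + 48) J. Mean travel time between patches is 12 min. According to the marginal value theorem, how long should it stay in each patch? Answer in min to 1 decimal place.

By the marginal value theorem, leave when the instantaneous gain rate g'(t) equals the habitat-wide average g(t)/(T + t).
g'(t) = 340·48/(t + 48)². Setting 340·48/(t+48)² = 340t/[(t+48)(12+t)] gives 48(12+t) = t(t+48), so t² = 48×12 = 576.
t* = √576 = 24 min.

24.0 min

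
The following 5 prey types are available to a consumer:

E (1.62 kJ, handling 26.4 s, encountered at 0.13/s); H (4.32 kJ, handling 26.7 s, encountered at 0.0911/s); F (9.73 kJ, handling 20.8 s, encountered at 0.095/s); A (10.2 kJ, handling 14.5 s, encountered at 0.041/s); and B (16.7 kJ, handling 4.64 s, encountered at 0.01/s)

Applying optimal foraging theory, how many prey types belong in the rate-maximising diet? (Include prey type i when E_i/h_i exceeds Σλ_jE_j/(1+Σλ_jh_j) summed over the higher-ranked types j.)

3

Profitabilities (E/h, kJ/s): B 3.6, A 0.703, F 0.468, H 0.162, E 0.0614. Add prey in this order while the next type's profitability exceeds the intake rate on those already taken.
Rate on top 1: 0.1596. A: 0.703 > 0.1596 → include.
Rate on top 2: 0.3566. F: 0.468 > 0.3566 → include.
Rate on top 3: 0.4174. H: 0.162 < 0.4174 → exclude; stop.
Optimal diet: B, A, F — 3 of 5 types.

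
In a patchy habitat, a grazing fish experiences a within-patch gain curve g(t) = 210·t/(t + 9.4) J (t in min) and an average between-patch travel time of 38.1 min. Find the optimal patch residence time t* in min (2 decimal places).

Maximise g(t)/(T+t): set derivative to zero → g'(t)(T+t) = g(t).
g'(t) = 210·9.4/(t + 9.4)². Setting 210·9.4/(t+9.4)² = 210t/[(t+9.4)(38.1+t)] gives 9.4(38.1+t) = t(t+9.4), so t² = 9.4×38.1 = 358.1.
t* = √358.1 = 18.92 min.

18.92 min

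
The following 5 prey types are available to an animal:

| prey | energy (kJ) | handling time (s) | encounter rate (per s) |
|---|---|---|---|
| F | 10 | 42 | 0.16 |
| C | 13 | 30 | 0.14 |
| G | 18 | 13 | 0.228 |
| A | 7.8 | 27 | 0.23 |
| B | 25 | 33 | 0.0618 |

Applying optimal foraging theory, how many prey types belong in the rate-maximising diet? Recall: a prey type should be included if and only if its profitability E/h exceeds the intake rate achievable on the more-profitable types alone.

Profitabilities (E/h, kJ/s): G 1.38, B 0.758, C 0.433, A 0.289, F 0.238. Add prey in this order while the next type's profitability exceeds the intake rate on those already taken.
Rate on top 1: 1.035. B: 0.758 < 1.035 → exclude; stop.
Optimal diet: G — 1 of 5 types.

1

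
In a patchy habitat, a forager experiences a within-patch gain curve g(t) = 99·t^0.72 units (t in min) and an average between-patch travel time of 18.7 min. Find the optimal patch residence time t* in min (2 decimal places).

Maximise g(t)/(T+t): set derivative to zero → g'(t)(T+t) = g(t).
g'(t) = 0.72·99·t^-0.28. Setting 0.72·99·t^-0.28 = 99·t^0.72/(18.7+t) gives 0.72(18.7+t) = t, so 0.28·t = 0.72×18.7.
t* = 0.72×18.7/0.28 = 48.09 min.

48.09 min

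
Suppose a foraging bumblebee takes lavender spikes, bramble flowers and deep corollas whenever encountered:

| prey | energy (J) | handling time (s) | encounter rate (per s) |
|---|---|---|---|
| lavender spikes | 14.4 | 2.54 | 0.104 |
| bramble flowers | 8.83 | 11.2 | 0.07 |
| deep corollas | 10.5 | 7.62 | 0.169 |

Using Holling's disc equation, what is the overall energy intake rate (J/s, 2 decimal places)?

R = Σλ_iE_i / (1 + Σλ_ih_i)
Numerator: 0.104×14.4 + 0.07×8.83 + 0.169×10.5 = 3.89
Denominator: 1 + 0.104×2.54 + 0.07×11.2 + 0.169×7.62 = 3.336
R = 3.89/3.336 = 1.166 J/s

1.17 J/s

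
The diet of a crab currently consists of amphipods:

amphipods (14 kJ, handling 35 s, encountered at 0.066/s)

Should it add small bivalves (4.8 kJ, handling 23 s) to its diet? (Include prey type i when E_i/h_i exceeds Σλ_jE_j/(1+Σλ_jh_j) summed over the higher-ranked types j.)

On amphipods alone, R = ΣλE/(1+Σλh) = 0.924/3.31 = 0.2792 kJ/s.
Profitability of small bivalves: 4.8/23 = 0.2087 kJ/s.
0.2087 < 0.2792, so adding small bivalves would lower the average — exclude it.

No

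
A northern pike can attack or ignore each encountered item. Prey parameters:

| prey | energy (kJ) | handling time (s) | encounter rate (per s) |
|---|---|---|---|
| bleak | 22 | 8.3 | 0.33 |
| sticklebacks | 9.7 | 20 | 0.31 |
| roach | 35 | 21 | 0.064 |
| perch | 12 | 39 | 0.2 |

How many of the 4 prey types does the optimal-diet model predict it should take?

E/h in descending order: bleak 2.65, roach 1.67, sticklebacks 0.485, perch 0.308 kJ/s. The optimal diet is the largest prefix of this list for which every included type satisfies E_i/h_i > R on the types above it.
Rate on top 1: 1.942. roach: 1.67 < 1.942 → exclude; stop.
Optimal diet: bleak — 1 of 4 types.

1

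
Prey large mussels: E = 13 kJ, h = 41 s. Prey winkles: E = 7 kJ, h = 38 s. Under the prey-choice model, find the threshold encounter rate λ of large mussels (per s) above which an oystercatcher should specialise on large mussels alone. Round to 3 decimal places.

Drop winkles once their profitability E₂/h₂ falls below the rate achievable on large mussels alone: E₂/h₂ = λE₁/(1 + λh₁).
Solve for λ: λE₁h₂ = E₂(1 + λh₁) → λ(E₁h₂ − E₂h₁) = E₂ → λ = E₂/(E₁h₂ − E₂h₁).
λ = 7/(13×38 − 7×41) = 7/207 = 0.03382 per s.

0.034 per s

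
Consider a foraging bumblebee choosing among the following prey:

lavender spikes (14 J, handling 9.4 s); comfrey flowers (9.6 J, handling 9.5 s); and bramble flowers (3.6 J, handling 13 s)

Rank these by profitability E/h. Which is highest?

In descending order of E/h:
lavender spikes: 14/9.4 = 1.49 J/s
comfrey flowers: 9.6/9.5 = 1.01 J/s
bramble flowers: 3.6/13 = 0.277 J/s

lavender spikes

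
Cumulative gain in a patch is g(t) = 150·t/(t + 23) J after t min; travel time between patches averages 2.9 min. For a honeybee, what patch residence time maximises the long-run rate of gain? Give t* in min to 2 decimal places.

Maximise g(t)/(T+t): set derivative to zero → g'(t)(T+t) = g(t).
g'(t) = 150·23/(t + 23)². Setting 150·23/(t+23)² = 150t/[(t+23)(2.9+t)] gives 23(2.9+t) = t(t+23), so t² = 23×2.9 = 66.7.
t* = √66.7 = 8.167 min.

8.17 min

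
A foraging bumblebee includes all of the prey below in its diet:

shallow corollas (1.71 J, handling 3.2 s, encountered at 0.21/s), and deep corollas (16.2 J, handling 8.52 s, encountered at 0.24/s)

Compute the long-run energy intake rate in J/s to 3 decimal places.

1.143 J/s

Energy encountered per unit search time: 0.21×1.71 + 0.24×16.2 = 4.247 J/s.
Handling time per unit search time: 0.21×3.2 + 0.24×8.52 = 2.717.
Rate = 4.247/(1 + 2.717) = 1.143 J/s.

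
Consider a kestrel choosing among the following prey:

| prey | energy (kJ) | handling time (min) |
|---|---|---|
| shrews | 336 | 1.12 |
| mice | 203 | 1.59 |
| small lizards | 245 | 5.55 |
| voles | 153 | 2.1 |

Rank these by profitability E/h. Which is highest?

In descending order of E/h:
shrews: 336/1.12 = 300 kJ/min
mice: 203/1.59 = 128 kJ/min
voles: 153/2.1 = 72.9 kJ/min
small lizards: 245/5.55 = 44.1 kJ/min

shrews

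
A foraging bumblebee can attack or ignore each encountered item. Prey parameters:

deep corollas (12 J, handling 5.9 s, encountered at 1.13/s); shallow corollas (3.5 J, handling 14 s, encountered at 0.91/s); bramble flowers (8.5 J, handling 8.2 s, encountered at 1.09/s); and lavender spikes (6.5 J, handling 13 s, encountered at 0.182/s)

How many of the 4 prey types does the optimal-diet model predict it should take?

1

Profitabilities (E/h, J/s): deep corollas 2.03, bramble flowers 1.04, lavender spikes 0.5, shallow corollas 0.25. Add prey in this order while the next type's profitability exceeds the intake rate on those already taken.
Rate on top 1: 1.769. bramble flowers: 1.04 < 1.769 → exclude; stop.
Optimal diet: deep corollas — 1 of 4 types.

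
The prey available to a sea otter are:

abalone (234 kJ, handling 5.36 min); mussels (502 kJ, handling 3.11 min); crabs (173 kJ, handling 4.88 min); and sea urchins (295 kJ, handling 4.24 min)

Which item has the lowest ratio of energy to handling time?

crabs

In descending order of E/h:
mussels: 502/3.11 = 161 kJ/min
sea urchins: 295/4.24 = 69.6 kJ/min
abalone: 234/5.36 = 43.7 kJ/min
crabs: 173/4.88 = 35.5 kJ/min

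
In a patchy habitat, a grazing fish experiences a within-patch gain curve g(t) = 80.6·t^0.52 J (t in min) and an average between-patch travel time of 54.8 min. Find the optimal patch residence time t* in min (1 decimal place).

59.4 min

Optimal t* satisfies g'(t*) = g(t*)/(T + t*).
g'(t) = 0.52·80.6·t^-0.48. Setting 0.52·80.6·t^-0.48 = 80.6·t^0.52/(54.8+t) gives 0.52(54.8+t) = t, so 0.48·t = 0.52×54.8.
t* = 0.52×54.8/0.48 = 59.37 min.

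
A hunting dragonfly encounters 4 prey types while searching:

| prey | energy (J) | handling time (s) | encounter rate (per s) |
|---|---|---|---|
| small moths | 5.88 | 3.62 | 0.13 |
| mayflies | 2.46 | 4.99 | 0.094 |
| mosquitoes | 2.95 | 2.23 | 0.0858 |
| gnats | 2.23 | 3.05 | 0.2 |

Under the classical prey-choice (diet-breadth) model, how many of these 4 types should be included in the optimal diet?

Rank by E/h (J/s): small moths 1.62, mosquitoes 1.32, gnats 0.731, mayflies 0.493. Include each in turn until the next type's E/h falls below the running intake rate.
Rate on top 1: 0.5198. mosquitoes: 1.32 > 0.5198 → include.
Rate on top 2: 0.6122. gnats: 0.731 > 0.6122 → include.
Rate on top 3: 0.6442. mayflies: 0.493 < 0.6442 → exclude; stop.
Optimal diet: small moths, mosquitoes, gnats — 3 of 4 types.

3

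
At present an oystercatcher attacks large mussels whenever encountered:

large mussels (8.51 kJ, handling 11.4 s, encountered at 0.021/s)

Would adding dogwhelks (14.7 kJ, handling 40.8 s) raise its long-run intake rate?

On large mussels alone, R = ΣλE/(1+Σλh) = 0.1787/1.239 = 0.1442 kJ/s.
Profitability of dogwhelks: 14.7/40.8 = 0.3603 kJ/s.
0.3603 > 0.1442, so adding dogwhelks raises the average — include it.

Yes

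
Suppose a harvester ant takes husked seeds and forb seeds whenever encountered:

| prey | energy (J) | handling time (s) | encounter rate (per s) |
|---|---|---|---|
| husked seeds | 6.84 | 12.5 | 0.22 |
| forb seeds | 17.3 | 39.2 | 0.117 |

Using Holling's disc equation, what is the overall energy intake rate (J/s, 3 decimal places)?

R = (0.22×6.84 + 0.117×17.3) / (1 + 0.22×12.5 + 0.117×39.2) = 3.529/8.336 = 0.4233 J/s.

0.423 J/s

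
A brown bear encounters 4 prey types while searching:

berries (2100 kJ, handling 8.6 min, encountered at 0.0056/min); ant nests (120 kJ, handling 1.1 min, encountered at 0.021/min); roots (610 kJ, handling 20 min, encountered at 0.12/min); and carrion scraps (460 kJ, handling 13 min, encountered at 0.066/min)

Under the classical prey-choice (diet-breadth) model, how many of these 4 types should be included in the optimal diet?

E/h in descending order: berries 244, ant nests 109, carrion scraps 35.4, roots 30.5 kJ/min. The optimal diet is the largest prefix of this list for which every included type satisfies E_i/h_i > R on the types above it.
Rate on top 1: 11.22. ant nests: 109 > 11.22 → include.
Rate on top 2: 13.33. carrion scraps: 35.4 > 13.33 → include.
Rate on top 3: 23.14. roots: 30.5 > 23.14 → include.
Optimal diet: berries, ant nests, carrion scraps, roots — 4 of 4 types.

4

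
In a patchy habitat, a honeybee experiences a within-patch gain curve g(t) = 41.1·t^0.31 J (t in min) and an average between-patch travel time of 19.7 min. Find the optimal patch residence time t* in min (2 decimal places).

Maximise g(t)/(T+t): set derivative to zero → g'(t)(T+t) = g(t).
g'(t) = 0.31·41.1·t^-0.69. Setting 0.31·41.1·t^-0.69 = 41.1·t^0.31/(19.7+t) gives 0.31(19.7+t) = t, so 0.69·t = 0.31×19.7.
t* = 0.31×19.7/0.69 = 8.851 min.

8.85 min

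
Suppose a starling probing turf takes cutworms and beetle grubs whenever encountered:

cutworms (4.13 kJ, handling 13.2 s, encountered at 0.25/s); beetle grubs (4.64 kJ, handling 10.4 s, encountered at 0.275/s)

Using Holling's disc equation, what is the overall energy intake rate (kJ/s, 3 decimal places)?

R = Σλ_iE_i / (1 + Σλ_ih_i)
Numerator: 0.25×4.13 + 0.275×4.64 = 2.308
Denominator: 1 + 0.25×13.2 + 0.275×10.4 = 7.16
R = 2.308/7.16 = 0.3224 kJ/s

0.322 kJ/s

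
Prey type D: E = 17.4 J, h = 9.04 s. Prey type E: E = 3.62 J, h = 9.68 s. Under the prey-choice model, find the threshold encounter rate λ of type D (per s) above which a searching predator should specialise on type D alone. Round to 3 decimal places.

At the threshold, the rate on type D alone equals the profitability of type E: λ·17.4/(1 + λ·9.04) = 3.62/9.68 = 0.374.
Rearranging, λ(17.4 − 0.374×9.04) = 0.374, so λ = 0.374/14.02 = 0.02668 per s.

0.027 per s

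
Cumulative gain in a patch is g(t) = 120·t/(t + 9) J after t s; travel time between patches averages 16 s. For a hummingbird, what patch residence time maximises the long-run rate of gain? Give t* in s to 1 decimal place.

12.0 s

Optimal t* satisfies g'(t*) = g(t*)/(T + t*).
g'(t) = 120·9/(t + 9)². Setting 120·9/(t+9)² = 120t/[(t+9)(16+t)] gives 9(16+t) = t(t+9), so t² = 9×16 = 144.
t* = √144 = 12 s.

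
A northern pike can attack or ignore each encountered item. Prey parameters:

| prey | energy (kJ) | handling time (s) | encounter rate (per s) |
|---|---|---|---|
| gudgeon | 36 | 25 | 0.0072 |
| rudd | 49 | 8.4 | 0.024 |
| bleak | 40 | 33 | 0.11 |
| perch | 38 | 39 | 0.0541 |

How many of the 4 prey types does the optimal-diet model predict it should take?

Profitabilities (E/h, kJ/s): rudd 5.83, gudgeon 1.44, bleak 1.21, perch 0.974. Add prey in this order while the next type's profitability exceeds the intake rate on those already taken.
Rate on top 1: 0.9787. gudgeon: 1.44 > 0.9787 → include.
Rate on top 2: 1.039. bleak: 1.21 > 1.039 → include.
Rate on top 3: 1.164. perch: 0.974 < 1.164 → exclude; stop.
Optimal diet: rudd, gudgeon, bleak — 3 of 4 types.

3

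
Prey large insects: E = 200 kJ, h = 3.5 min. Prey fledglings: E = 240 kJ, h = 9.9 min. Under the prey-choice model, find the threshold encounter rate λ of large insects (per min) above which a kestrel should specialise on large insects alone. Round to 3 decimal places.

Drop fledglings once their profitability E₂/h₂ falls below the rate achievable on large insects alone: E₂/h₂ = λE₁/(1 + λh₁).
Solve for λ: λE₁h₂ = E₂(1 + λh₁) → λ(E₁h₂ − E₂h₁) = E₂ → λ = E₂/(E₁h₂ − E₂h₁).
λ = 240/(200×9.9 − 240×3.5) = 240/1140 = 0.2105 per min.

0.211 per min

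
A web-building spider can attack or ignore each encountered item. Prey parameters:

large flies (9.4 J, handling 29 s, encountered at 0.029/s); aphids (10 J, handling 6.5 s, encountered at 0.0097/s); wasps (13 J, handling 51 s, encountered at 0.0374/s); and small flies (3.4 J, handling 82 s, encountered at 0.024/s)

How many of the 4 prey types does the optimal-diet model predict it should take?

Rank by E/h (J/s): aphids 1.54, large flies 0.324, wasps 0.255, small flies 0.0415. Include each in turn until the next type's E/h falls below the running intake rate.
Rate on top 1: 0.09125. large flies: 0.324 > 0.09125 → include.
Rate on top 2: 0.1941. wasps: 0.255 > 0.1941 → include.
Rate on top 3: 0.2245. small flies: 0.0415 < 0.2245 → exclude; stop.
Optimal diet: aphids, large flies, wasps — 3 of 4 types.

3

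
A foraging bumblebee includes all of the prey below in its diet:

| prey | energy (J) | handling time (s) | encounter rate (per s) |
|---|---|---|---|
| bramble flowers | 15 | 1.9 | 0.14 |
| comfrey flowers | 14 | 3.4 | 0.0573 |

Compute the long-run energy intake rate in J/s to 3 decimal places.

1.987 J/s

R = Σλ_iE_i / (1 + Σλ_ih_i)
Numerator: 0.14×15 + 0.0573×14 = 2.902
Denominator: 1 + 0.14×1.9 + 0.0573×3.4 = 1.461
R = 2.902/1.461 = 1.987 J/s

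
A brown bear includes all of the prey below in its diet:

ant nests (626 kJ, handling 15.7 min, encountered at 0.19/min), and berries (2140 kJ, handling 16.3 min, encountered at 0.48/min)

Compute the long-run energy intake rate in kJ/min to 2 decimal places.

R = Σλ_iE_i / (1 + Σλ_ih_i)
Numerator: 0.19×626 + 0.48×2140 = 1146
Denominator: 1 + 0.19×15.7 + 0.48×16.3 = 11.81
R = 1146/11.81 = 97.07 kJ/min

97.07 kJ/min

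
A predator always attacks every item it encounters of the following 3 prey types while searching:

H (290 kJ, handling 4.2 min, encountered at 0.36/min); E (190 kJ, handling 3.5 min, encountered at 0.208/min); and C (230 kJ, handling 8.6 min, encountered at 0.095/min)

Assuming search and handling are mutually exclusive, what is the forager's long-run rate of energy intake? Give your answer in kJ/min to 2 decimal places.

R = Σλ_iE_i / (1 + Σλ_ih_i)
Numerator: 0.36×290 + 0.208×190 + 0.095×230 = 165.8
Denominator: 1 + 0.36×4.2 + 0.208×3.5 + 0.095×8.6 = 4.057
R = 165.8/4.057 = 40.86 kJ/min

40.86 kJ/min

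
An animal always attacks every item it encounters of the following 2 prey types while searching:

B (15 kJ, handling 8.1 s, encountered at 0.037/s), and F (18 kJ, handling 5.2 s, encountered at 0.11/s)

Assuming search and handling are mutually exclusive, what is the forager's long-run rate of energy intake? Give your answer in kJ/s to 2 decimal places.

Energy encountered per unit search time: 0.037×15 + 0.11×18 = 2.535 kJ/s.
Handling time per unit search time: 0.037×8.1 + 0.11×5.2 = 0.8717.
Rate = 2.535/(1 + 0.8717) = 1.354 kJ/s.

1.35 kJ/s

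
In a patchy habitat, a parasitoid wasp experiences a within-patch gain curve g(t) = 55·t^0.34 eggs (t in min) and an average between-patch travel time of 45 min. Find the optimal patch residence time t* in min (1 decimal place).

Optimal t* satisfies g'(t*) = g(t*)/(T + t*).
g'(t) = 0.34·55·t^-0.66. Setting 0.34·55·t^-0.66 = 55·t^0.34/(45+t) gives 0.34(45+t) = t, so 0.66·t = 0.34×45.
t* = 0.34×45/0.66 = 23.18 min.

23.2 min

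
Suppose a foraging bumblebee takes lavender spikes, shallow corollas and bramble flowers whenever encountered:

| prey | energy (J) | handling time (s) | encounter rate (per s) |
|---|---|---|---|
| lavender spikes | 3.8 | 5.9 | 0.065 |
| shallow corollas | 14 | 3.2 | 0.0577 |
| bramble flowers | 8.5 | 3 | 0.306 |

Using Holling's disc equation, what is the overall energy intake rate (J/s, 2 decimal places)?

1.47 J/s

R = (0.065×3.8 + 0.0577×14 + 0.306×8.5) / (1 + 0.065×5.9 + 0.0577×3.2 + 0.306×3) = 3.656/2.486 = 1.47 J/s.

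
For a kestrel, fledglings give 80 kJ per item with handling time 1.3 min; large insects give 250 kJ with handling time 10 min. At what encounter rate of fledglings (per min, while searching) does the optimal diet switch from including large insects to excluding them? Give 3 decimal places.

At the threshold, the rate on fledglings alone equals the profitability of large insects: λ·80/(1 + λ·1.3) = 250/10 = 25.
Rearranging, λ(80 − 25×1.3) = 25, so λ = 25/47.5 = 0.5263 per min.

0.526 per min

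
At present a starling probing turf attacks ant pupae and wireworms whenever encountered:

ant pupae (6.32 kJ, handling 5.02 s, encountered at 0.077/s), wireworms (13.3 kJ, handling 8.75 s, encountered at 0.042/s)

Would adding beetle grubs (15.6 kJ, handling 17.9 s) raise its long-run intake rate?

On ant pupae and wireworms alone, R = ΣλE/(1+Σλh) = 1.045/1.754 = 0.5959 kJ/s.
beetle grubs: E/h = 15.6/17.9 = 0.8715 kJ/s.
Since 0.8715 > R, including beetle grubs increases the long-run rate.

Yes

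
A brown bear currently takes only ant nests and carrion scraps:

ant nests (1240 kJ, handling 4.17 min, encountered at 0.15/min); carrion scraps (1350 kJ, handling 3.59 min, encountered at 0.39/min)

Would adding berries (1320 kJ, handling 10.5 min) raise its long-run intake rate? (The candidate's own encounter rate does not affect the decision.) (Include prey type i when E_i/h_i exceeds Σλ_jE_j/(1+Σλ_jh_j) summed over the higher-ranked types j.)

Current rate: (0.15×1240 + 0.39×1350)/(1 + 0.15×4.17 + 0.39×3.59) = 235.5 kJ/min.
Profitability of berries: 1320/10.5 = 125.7 kJ/min.
Since 125.7 < R, time spent handling berries is better spent searching.

No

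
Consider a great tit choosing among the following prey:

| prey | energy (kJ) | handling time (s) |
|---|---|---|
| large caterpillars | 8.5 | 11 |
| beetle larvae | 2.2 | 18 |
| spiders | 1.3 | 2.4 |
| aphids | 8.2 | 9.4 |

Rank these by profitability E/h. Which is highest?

Profitability E/h (kJ/s): large caterpillars = 8.5/11 = 0.773, beetle larvae = 2.2/18 = 0.122, spiders = 1.3/2.4 = 0.542, aphids = 8.2/9.4 = 0.872.
Ranked: aphids > large caterpillars > spiders > beetle larvae.

aphids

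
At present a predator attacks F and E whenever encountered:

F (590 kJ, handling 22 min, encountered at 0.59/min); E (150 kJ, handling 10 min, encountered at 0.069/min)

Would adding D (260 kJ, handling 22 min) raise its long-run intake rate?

On F and E alone, R = ΣλE/(1+Σλh) = 358.4/14.67 = 24.43 kJ/min.
Profitability of D: 260/22 = 11.82 kJ/min.
Since 11.82 < R, time spent handling D is better spent searching.

No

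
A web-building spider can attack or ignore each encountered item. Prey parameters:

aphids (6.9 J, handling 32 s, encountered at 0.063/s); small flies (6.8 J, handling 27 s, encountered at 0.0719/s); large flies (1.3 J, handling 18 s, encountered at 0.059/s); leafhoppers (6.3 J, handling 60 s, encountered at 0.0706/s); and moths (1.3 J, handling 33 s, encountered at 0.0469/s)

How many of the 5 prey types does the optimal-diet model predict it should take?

2

Rank by E/h (J/s): small flies 0.252, aphids 0.216, leafhoppers 0.105, large flies 0.0722, moths 0.0394. Include each in turn until the next type's E/h falls below the running intake rate.
Rate on top 1: 0.1662. aphids: 0.216 > 0.1662 → include.
Rate on top 2: 0.1863. leafhoppers: 0.105 < 0.1863 → exclude; stop.
Optimal diet: small flies, aphids — 2 of 5 types.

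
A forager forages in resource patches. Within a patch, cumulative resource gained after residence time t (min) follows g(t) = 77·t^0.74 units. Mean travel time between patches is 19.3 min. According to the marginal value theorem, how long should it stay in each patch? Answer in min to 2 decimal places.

54.93 min

By the marginal value theorem, leave when the instantaneous gain rate g'(t) equals the habitat-wide average g(t)/(T + t).
g'(t) = 0.74·77·t^-0.26. Setting 0.74·77·t^-0.26 = 77·t^0.74/(19.3+t) gives 0.74(19.3+t) = t, so 0.26·t = 0.74×19.3.
t* = 0.74×19.3/0.26 = 54.93 min.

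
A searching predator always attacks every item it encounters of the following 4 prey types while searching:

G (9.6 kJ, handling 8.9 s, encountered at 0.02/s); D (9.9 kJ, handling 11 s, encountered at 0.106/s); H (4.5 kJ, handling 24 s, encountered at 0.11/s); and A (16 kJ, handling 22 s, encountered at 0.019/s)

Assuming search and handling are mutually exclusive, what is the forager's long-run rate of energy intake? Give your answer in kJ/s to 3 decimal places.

Energy encountered per unit search time: 0.02×9.6 + 0.106×9.9 + 0.11×4.5 + 0.019×16 = 2.04 kJ/s.
Handling time per unit search time: 0.02×8.9 + 0.106×11 + 0.11×24 + 0.019×22 = 4.402.
Rate = 2.04/(1 + 4.402) = 0.3777 kJ/s.

0.378 kJ/s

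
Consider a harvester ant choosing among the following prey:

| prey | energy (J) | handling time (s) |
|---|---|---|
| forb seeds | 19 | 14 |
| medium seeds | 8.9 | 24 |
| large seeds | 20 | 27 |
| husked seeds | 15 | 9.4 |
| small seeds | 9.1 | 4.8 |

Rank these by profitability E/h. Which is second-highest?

husked seeds

Profitability E/h (J/s): forb seeds = 19/14 = 1.36, medium seeds = 8.9/24 = 0.371, large seeds = 20/27 = 0.741, husked seeds = 15/9.4 = 1.6, small seeds = 9.1/4.8 = 1.9.
Ranked: small seeds > husked seeds > forb seeds > large seeds > medium seeds.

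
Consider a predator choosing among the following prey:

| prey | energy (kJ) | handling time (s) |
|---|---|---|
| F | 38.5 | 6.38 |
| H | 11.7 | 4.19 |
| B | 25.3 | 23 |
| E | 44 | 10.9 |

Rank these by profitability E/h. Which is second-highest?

In descending order of E/h:
F: 38.5/6.38 = 6.03 kJ/s
E: 44/10.9 = 4.04 kJ/s
H: 11.7/4.19 = 2.79 kJ/s
B: 25.3/23 = 1.1 kJ/s

E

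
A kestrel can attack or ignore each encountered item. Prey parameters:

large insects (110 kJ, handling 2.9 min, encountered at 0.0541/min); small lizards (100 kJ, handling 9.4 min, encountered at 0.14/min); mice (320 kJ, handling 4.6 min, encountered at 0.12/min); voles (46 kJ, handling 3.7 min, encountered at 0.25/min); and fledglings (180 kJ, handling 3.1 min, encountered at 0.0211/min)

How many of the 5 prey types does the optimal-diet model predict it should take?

Rank by E/h (kJ/min): mice 69.6, fledglings 58.1, large insects 37.9, voles 12.4, small lizards 10.6. Include each in turn until the next type's E/h falls below the running intake rate.
Rate on top 1: 24.74. fledglings: 58.1 > 24.74 → include.
Rate on top 2: 26.09. large insects: 37.9 > 26.09 → include.
Rate on top 3: 27.14. voles: 12.4 < 27.14 → exclude; stop.
Optimal diet: mice, fledglings, large insects — 3 of 5 types.

3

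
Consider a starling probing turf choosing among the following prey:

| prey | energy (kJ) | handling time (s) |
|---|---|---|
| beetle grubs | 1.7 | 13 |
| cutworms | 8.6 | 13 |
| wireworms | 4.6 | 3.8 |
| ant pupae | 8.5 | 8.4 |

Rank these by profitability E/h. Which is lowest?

Profitability E/h (kJ/s): beetle grubs = 1.7/13 = 0.131, cutworms = 8.6/13 = 0.662, wireworms = 4.6/3.8 = 1.21, ant pupae = 8.5/8.4 = 1.01.
Ranked: wireworms > ant pupae > cutworms > beetle grubs.

beetle grubs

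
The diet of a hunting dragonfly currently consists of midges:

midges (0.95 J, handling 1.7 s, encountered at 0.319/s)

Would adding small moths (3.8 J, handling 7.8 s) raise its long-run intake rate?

Intake rate on the current diet: R = (0.319×0.95) / (1 + 0.319×1.7) = 0.303/1.542 = 0.1965 J/s.
small moths: E/h = 3.8/7.8 = 0.4872 J/s.
0.4872 > 0.1965, so adding small moths raises the average — include it.

Yes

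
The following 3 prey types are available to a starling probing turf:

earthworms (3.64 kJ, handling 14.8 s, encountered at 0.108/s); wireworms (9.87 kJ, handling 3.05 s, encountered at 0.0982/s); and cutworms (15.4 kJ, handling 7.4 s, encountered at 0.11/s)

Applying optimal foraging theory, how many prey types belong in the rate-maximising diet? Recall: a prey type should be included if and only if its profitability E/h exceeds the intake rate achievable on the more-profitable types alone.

2

E/h in descending order: wireworms 3.24, cutworms 2.08, earthworms 0.246 kJ/s. The optimal diet is the largest prefix of this list for which every included type satisfies E_i/h_i > R on the types above it.
Rate on top 1: 0.7458. cutworms: 2.08 > 0.7458 → include.
Rate on top 2: 1.26. earthworms: 0.246 < 1.26 → exclude; stop.
Optimal diet: wireworms, cutworms — 2 of 3 types.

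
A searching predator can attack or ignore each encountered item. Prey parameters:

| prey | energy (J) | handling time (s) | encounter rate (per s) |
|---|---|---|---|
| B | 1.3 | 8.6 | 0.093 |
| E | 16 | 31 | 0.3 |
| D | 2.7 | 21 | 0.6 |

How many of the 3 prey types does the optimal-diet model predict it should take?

1

E/h in descending order: E 0.516, B 0.151, D 0.129 J/s. The optimal diet is the largest prefix of this list for which every included type satisfies E_i/h_i > R on the types above it.
Rate on top 1: 0.466. B: 0.151 < 0.466 → exclude; stop.
Optimal diet: E — 1 of 3 types.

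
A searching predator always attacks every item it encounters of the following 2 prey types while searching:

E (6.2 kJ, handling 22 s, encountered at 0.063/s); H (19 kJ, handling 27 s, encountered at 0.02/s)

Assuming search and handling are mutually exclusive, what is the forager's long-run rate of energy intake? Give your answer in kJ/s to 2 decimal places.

0.26 kJ/s

R = (0.063×6.2 + 0.02×19) / (1 + 0.063×22 + 0.02×27) = 0.7706/2.926 = 0.2634 kJ/s.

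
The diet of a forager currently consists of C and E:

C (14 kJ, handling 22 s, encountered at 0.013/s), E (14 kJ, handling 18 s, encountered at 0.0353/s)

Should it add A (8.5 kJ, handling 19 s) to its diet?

Yes

Intake rate on the current diet: R = (0.013×14 + 0.0353×14) / (1 + 0.013×22 + 0.0353×18) = 0.6762/1.921 = 0.3519 kJ/s.
A: E/h = 8.5/19 = 0.4474 kJ/s.
0.4474 > 0.3519, so adding A raises the average — include it.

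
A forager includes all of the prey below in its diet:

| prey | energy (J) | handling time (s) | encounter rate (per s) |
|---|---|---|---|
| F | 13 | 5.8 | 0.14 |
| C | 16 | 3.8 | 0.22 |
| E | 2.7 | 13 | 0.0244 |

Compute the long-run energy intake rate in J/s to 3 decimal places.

R = Σλ_iE_i / (1 + Σλ_ih_i)
Numerator: 0.14×13 + 0.22×16 + 0.0244×2.7 = 5.406
Denominator: 1 + 0.14×5.8 + 0.22×3.8 + 0.0244×13 = 2.965
R = 5.406/2.965 = 1.823 J/s

1.823 J/s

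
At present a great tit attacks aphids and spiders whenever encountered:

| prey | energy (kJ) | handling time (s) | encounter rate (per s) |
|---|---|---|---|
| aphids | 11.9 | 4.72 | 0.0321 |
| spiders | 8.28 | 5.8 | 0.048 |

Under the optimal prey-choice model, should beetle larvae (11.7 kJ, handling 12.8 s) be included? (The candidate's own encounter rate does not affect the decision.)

Current rate: (0.0321×11.9 + 0.048×8.28)/(1 + 0.0321×4.72 + 0.048×5.8) = 0.5451 kJ/s.
Profitability of beetle larvae: 11.7/12.8 = 0.9141 kJ/s.
Since 0.9141 > R, including beetle larvae increases the long-run rate.

Yes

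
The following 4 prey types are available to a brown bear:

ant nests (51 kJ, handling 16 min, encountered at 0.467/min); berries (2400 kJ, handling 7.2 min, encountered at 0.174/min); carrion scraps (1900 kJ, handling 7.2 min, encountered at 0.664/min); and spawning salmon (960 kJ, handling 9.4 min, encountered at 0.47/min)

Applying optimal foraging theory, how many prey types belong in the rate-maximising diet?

Profitabilities (E/h, kJ/min): berries 333, carrion scraps 264, spawning salmon 102, ant nests 3.19. Add prey in this order while the next type's profitability exceeds the intake rate on those already taken.
Rate on top 1: 185.4. carrion scraps: 264 > 185.4 → include.
Rate on top 2: 238.7. spawning salmon: 102 < 238.7 → exclude; stop.
Optimal diet: berries, carrion scraps — 2 of 4 types.

2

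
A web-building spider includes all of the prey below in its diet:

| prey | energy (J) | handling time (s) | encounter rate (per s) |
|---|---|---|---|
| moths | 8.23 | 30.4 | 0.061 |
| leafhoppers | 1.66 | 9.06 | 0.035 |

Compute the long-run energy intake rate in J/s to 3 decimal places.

0.177 J/s

Energy encountered per unit search time: 0.061×8.23 + 0.035×1.66 = 0.5601 J/s.
Handling time per unit search time: 0.061×30.4 + 0.035×9.06 = 2.171.
Rate = 0.5601/(1 + 2.171) = 0.1766 J/s.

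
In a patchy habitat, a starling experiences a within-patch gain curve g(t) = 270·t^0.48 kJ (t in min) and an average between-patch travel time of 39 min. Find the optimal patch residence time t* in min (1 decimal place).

36.0 min

By the marginal value theorem, leave when the instantaneous gain rate g'(t) equals the habitat-wide average g(t)/(T + t).
g'(t) = 0.48·270·t^-0.52. Setting 0.48·270·t^-0.52 = 270·t^0.48/(39+t) gives 0.48(39+t) = t, so 0.52·t = 0.48×39.
t* = 0.48×39/0.52 = 36 min.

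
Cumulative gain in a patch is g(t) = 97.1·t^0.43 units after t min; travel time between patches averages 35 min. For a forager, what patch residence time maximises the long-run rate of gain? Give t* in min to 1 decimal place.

26.4 min

By the marginal value theorem, leave when the instantaneous gain rate g'(t) equals the habitat-wide average g(t)/(T + t).
g'(t) = 0.43·97.1·t^-0.57. Setting 0.43·97.1·t^-0.57 = 97.1·t^0.43/(35+t) gives 0.43(35+t) = t, so 0.57·t = 0.43×35.
t* = 0.43×35/0.57 = 26.4 min.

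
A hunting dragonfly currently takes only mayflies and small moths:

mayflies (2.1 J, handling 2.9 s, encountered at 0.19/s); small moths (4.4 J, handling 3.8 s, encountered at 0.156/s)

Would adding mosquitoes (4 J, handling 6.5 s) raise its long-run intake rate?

Intake rate on the current diet: R = (0.19×2.1 + 0.156×4.4) / (1 + 0.19×2.9 + 0.156×3.8) = 1.085/2.144 = 0.5063 J/s.
Profitability of mosquitoes: 4/6.5 = 0.6154 J/s.
Since 0.6154 > R, including mosquitoes increases the long-run rate.

Yes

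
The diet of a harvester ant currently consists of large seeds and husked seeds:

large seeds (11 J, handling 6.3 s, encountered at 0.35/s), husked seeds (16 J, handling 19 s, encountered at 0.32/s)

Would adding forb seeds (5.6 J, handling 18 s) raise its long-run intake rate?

No

Intake rate on the current diet: R = (0.35×11 + 0.32×16) / (1 + 0.35×6.3 + 0.32×19) = 8.97/9.285 = 0.9661 J/s.
forb seeds: E/h = 5.6/18 = 0.3111 J/s.
0.3111 < 0.9661, so adding forb seeds would lower the average — exclude it.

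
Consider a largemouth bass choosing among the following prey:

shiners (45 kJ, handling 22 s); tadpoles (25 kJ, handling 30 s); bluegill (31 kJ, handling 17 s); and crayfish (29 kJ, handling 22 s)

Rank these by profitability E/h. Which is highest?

shiners

In descending order of E/h:
shiners: 45/22 = 2.05 kJ/s
bluegill: 31/17 = 1.82 kJ/s
crayfish: 29/22 = 1.32 kJ/s
tadpoles: 25/30 = 0.833 kJ/s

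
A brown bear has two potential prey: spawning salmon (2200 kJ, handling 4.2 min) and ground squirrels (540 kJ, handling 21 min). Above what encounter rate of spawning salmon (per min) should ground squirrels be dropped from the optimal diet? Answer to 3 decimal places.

Drop ground squirrels once their profitability E₂/h₂ falls below the rate achievable on spawning salmon alone: E₂/h₂ = λE₁/(1 + λh₁).
Solve for λ: λE₁h₂ = E₂(1 + λh₁) → λ(E₁h₂ − E₂h₁) = E₂ → λ = E₂/(E₁h₂ − E₂h₁).
λ = 540/(2200×21 − 540×4.2) = 540/4.393e+04 = 0.01229 per min.

0.012 per min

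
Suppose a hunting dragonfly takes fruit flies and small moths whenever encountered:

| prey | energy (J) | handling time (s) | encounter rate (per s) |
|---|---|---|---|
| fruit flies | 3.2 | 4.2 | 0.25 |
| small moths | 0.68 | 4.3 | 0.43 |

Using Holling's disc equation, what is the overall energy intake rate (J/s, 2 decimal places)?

Energy encountered per unit search time: 0.25×3.2 + 0.43×0.68 = 1.092 J/s.
Handling time per unit search time: 0.25×4.2 + 0.43×4.3 = 2.899.
Rate = 1.092/(1 + 2.899) = 0.2802 J/s.

0.28 J/s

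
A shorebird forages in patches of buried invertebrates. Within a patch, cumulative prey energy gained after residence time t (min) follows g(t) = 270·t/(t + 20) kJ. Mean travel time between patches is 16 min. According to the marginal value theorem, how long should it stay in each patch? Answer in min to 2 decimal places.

Maximise g(t)/(T+t): set derivative to zero → g'(t)(T+t) = g(t).
g'(t) = 270·20/(t + 20)². Setting 270·20/(t+20)² = 270t/[(t+20)(16+t)] gives 20(16+t) = t(t+20), so t² = 20×16 = 320.
t* = √320 = 17.89 min.

17.89 min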